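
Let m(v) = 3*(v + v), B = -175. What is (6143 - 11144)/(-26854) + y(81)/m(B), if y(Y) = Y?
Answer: 256323/2349725 ≈ 0.10909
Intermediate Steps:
m(v) = 6*v (m(v) = 3*(2*v) = 6*v)
(6143 - 11144)/(-26854) + y(81)/m(B) = (6143 - 11144)/(-26854) + 81/((6*(-175))) = -5001*(-1/26854) + 81/(-1050) = 5001/26854 + 81*(-1/1050) = 5001/26854 - 27/350 = 256323/2349725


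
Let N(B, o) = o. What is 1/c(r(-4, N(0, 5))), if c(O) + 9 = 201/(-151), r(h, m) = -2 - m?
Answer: -151/1560 ≈ -0.096795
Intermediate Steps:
c(O) = -1560/151 (c(O) = -9 + 201/(-151) = -9 + 201*(-1/151) = -9 - 201/151 = -1560/151)
1/c(r(-4, N(0, 5))) = 1/(-1560/151) = -151/1560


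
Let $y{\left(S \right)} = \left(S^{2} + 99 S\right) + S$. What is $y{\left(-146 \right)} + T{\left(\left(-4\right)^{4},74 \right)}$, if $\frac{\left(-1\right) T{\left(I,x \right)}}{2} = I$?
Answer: $6204$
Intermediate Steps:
$y{\left(S \right)} = S^{2} + 100 S$
$T{\left(I,x \right)} = - 2 I$
$y{\left(-146 \right)} + T{\left(\left(-4\right)^{4},74 \right)} = - 146 \left(100 - 146\right) - 2 \left(-4\right)^{4} = \left(-146\right) \left(-46\right) - 512 = 6716 - 512 = 6204$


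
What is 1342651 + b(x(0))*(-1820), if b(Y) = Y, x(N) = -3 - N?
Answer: 1348111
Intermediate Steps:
1342651 + b(x(0))*(-1820) = 1342651 + (-3 - 1*0)*(-1820) = 1342651 + (-3 + 0)*(-1820) = 1342651 - 3*(-1820) = 1342651 + 5460 = 1348111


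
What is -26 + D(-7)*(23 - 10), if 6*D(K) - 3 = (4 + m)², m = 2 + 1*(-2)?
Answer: 91/6 ≈ 15.167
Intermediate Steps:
m = 0 (m = 2 - 2 = 0)
D(K) = 19/6 (D(K) = ½ + (4 + 0)²/6 = ½ + (⅙)*4² = ½ + (⅙)*16 = ½ + 8/3 = 19/6)
-26 + D(-7)*(23 - 10) = -26 + 19*(23 - 10)/6 = -26 + (19/6)*13 = -26 + 247/6 = 91/6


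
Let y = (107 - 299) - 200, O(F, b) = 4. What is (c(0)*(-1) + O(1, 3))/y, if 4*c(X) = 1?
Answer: -15/1568 ≈ -0.0095663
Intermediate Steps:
c(X) = 1/4 (c(X) = (1/4)*1 = 1/4)
y = -392 (y = -192 - 200 = -392)
(c(0)*(-1) + O(1, 3))/y = ((1/4)*(-1) + 4)/(-392) = (-1/4 + 4)*(-1/392) = (15/4)*(-1/392) = -15/1568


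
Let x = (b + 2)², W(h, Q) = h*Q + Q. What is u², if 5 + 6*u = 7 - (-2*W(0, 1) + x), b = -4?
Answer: 0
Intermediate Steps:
W(h, Q) = Q + Q*h (W(h, Q) = Q*h + Q = Q + Q*h)
x = 4 (x = (-4 + 2)² = (-2)² = 4)
u = 0 (u = -⅚ + (7 - (-2*(1 + 0) + 4))/6 = -⅚ + (7 - (-2 + 4))/6 = -⅚ + (7 - 1*2)/6 = -⅚ + (7 - 2)/6 = -⅚ + (⅙)*5 = -⅚ + ⅚ = 0)
u² = 0² = 0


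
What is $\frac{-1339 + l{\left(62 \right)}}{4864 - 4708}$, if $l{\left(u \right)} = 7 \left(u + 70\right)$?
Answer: $- \frac{415}{156} \approx -2.6603$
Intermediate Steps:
$l{\left(u \right)} = 490 + 7 u$ ($l{\left(u \right)} = 7 \left(70 + u\right) = 490 + 7 u$)
$\frac{-1339 + l{\left(62 \right)}}{4864 - 4708} = \frac{-1339 + \left(490 + 7 \cdot 62\right)}{4864 - 4708} = \frac{-1339 + \left(490 + 434\right)}{156} = \left(-1339 + 924\right) \frac{1}{156} = \left(-415\right) \frac{1}{156} = - \frac{415}{156}$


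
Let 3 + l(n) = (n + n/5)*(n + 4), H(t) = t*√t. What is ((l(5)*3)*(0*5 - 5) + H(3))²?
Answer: 585252 - 4590*√3 ≈ 5.7730e+5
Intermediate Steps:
H(t) = t^(3/2)
l(n) = -3 + 6*n*(4 + n)/5 (l(n) = -3 + (n + n/5)*(n + 4) = -3 + (n + n*(⅕))*(4 + n) = -3 + (n + n/5)*(4 + n) = -3 + (6*n/5)*(4 + n) = -3 + 6*n*(4 + n)/5)
((l(5)*3)*(0*5 - 5) + H(3))² = (((-3 + (6/5)*5² + (24/5)*5)*3)*(0*5 - 5) + 3^(3/2))² = (((-3 + (6/5)*25 + 24)*3)*(0 - 5) + 3*√3)² = (((-3 + 30 + 24)*3)*(-5) + 3*√3)² = ((51*3)*(-5) + 3*√3)² = (153*(-5) + 3*√3)² = (-765 + 3*√3)²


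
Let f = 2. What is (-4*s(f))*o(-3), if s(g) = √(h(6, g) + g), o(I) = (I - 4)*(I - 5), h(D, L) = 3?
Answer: -224*√5 ≈ -500.88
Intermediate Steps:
o(I) = (-5 + I)*(-4 + I) (o(I) = (-4 + I)*(-5 + I) = (-5 + I)*(-4 + I))
s(g) = √(3 + g)
(-4*s(f))*o(-3) = (-4*√(3 + 2))*(20 + (-3)² - 9*(-3)) = (-4*√5)*(20 + 9 + 27) = -4*√5*56 = -224*√5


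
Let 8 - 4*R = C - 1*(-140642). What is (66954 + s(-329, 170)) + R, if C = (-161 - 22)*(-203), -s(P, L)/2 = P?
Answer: 92665/4 ≈ 23166.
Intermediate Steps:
s(P, L) = -2*P
C = 37149 (C = -183*(-203) = 37149)
R = -177783/4 (R = 2 - (37149 - 1*(-140642))/4 = 2 - (37149 + 140642)/4 = 2 - 1/4*177791 = 2 - 177791/4 = -177783/4 ≈ -44446.)
(66954 + s(-329, 170)) + R = (66954 - 2*(-329)) - 177783/4 = (66954 + 658) - 177783/4 = 67612 - 177783/4 = 92665/4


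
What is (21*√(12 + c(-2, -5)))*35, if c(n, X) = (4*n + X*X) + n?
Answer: 2205*√3 ≈ 3819.2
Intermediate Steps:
c(n, X) = X² + 5*n (c(n, X) = (4*n + X²) + n = (X² + 4*n) + n = X² + 5*n)
(21*√(12 + c(-2, -5)))*35 = (21*√(12 + ((-5)² + 5*(-2))))*35 = (21*√(12 + (25 - 10)))*35 = (21*√(12 + 15))*35 = (21*√27)*35 = (21*(3*√3))*35 = (63*√3)*35 = 2205*√3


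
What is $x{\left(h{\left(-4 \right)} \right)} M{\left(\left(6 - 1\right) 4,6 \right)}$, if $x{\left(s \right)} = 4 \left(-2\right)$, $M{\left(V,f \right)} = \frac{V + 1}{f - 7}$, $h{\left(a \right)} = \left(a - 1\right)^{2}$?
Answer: $168$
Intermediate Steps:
$h{\left(a \right)} = \left(-1 + a\right)^{2}$
$M{\left(V,f \right)} = \frac{1 + V}{-7 + f}$
$x{\left(s \right)} = -8$
$x{\left(h{\left(-4 \right)} \right)} M{\left(\left(6 - 1\right) 4,6 \right)} = - 8 \frac{1 + \left(6 - 1\right) 4}{-7 + 6} = - 8 \frac{1 + 5 \cdot 4}{-1} = - 8 \left(- (1 + 20)\right) = - 8 \left(\left(-1\right) 21\right) = \left(-8\right) \left(-21\right) = 168$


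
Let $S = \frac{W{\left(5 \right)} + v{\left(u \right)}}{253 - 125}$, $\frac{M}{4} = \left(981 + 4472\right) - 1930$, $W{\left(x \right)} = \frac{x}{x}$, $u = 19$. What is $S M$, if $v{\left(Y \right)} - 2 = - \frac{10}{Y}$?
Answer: $\frac{165581}{608} \approx 272.34$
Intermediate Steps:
$v{\left(Y \right)} = 2 - \frac{10}{Y}$
$W{\left(x \right)} = 1$
$M = 14092$ ($M = 4 \left(\left(981 + 4472\right) - 1930\right) = 4 \left(5453 - 1930\right) = 4 \cdot 3523 = 14092$)
$S = \frac{47}{2432}$ ($S = \frac{1 + \left(2 - \frac{10}{19}\right)}{253 - 125} = \frac{1 + \left(2 - \frac{10}{19}\right)}{128} = \left(1 + \left(2 - \frac{10}{19}\right)\right) \frac{1}{128} = \left(1 + \frac{28}{19}\right) \frac{1}{128} = \frac{47}{19} \cdot \frac{1}{128} = \frac{47}{2432} \approx 0.019326$)
$S M = \frac{47}{2432} \cdot 14092 = \frac{165581}{608}$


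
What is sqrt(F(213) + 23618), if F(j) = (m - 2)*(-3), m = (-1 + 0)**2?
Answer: sqrt(23621) ≈ 153.69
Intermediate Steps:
m = 1 (m = (-1)**2 = 1)
F(j) = 3 (F(j) = (1 - 2)*(-3) = -1*(-3) = 3)
sqrt(F(213) + 23618) = sqrt(3 + 23618) = sqrt(23621)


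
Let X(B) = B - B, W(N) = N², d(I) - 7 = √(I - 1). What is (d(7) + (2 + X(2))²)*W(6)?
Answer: 396 + 36*√6 ≈ 484.18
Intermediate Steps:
d(I) = 7 + √(-1 + I) (d(I) = 7 + √(I - 1) = 7 + √(-1 + I))
X(B) = 0
(d(7) + (2 + X(2))²)*W(6) = ((7 + √(-1 + 7)) + (2 + 0)²)*6² = ((7 + √6) + 2²)*36 = ((7 + √6) + 4)*36 = (11 + √6)*36 = 396 + 36*√6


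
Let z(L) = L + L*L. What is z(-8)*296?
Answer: 16576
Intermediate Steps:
z(L) = L + L²
z(-8)*296 = -8*(1 - 8)*296 = -8*(-7)*296 = 56*296 = 16576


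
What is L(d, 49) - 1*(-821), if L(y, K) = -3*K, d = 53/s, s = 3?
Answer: 674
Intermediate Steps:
d = 53/3 ≈ 17.667
L(d, 49) - 1*(-821) = -3*49 - 1*(-821) = -147 + 821 = 674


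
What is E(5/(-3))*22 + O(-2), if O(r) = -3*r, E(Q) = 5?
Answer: 116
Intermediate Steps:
E(5/(-3))*22 + O(-2) = 5*22 - 3*(-2) = 110 + 6 = 116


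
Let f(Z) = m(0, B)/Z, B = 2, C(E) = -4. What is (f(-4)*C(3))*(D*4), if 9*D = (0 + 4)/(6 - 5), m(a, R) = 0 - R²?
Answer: -64/9 ≈ -7.1111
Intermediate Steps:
m(a, R) = -R²
f(Z) = -4/Z (f(Z) = (-1*2²)/Z = (-1*4)/Z = -4/Z)
D = 4/9 (D = ((0 + 4)/(6 - 5))/9 = (4/1)/9 = (4*1)/9 = (⅑)*4 = 4/9 ≈ 0.44444)
(f(-4)*C(3))*(D*4) = (-4/(-4)*(-4))*((4/9)*4) = (-4*(-¼)*(-4))*(16/9) = (1*(-4))*(16/9) = -4*16/9 = -64/9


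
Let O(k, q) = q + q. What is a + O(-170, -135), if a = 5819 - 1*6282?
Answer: -733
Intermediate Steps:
a = -463 (a = 5819 - 6282 = -463)
O(k, q) = 2*q
a + O(-170, -135) = -463 + 2*(-135) = -463 - 270 = -733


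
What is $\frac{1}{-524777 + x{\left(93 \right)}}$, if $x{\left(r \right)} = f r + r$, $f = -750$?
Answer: $- \frac{1}{594434} \approx -1.6823 \cdot 10^{-6}$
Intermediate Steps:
$x{\left(r \right)} = - 749 r$ ($x{\left(r \right)} = - 750 r + r = - 749 r$)
$\frac{1}{-524777 + x{\left(93 \right)}} = \frac{1}{-524777 - 69657} = \frac{1}{-594434} = - \frac{1}{594434}$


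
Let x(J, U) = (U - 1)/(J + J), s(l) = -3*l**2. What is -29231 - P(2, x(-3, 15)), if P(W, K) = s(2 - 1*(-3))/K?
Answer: -204842/7 ≈ -29263.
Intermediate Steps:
x(J, U) = (-1 + U)/(2*J) (x(J, U) = (-1 + U)/((2*J)) = (-1 + U)*(1/(2*J)) = (-1 + U)/(2*J))
P(W, K) = -75/K (P(W, K) = (-3*(2 - 1*(-3))**2)/K = (-3*(2 + 3)**2)/K = (-3*5**2)/K = (-3*25)/K = -75/K)
-29231 - P(2, x(-3, 15)) = -29231 - (-75)/((1/2)*(-1 + 15)/(-3)) = -29231 - (-75)/((1/2)*(-1/3)*14) = -29231 - (-75)/(-7/3) = -29231 - (-75)*(-3)/7 = -29231 - 1*225/7 = -29231 - 225/7 = -204842/7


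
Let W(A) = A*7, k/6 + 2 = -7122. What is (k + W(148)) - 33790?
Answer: -75498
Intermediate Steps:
k = -42744 (k = -12 + 6*(-7122) = -12 - 42732 = -42744)
W(A) = 7*A
(k + W(148)) - 33790 = (-42744 + 7*148) - 33790 = (-42744 + 1036) - 33790 = -41708 - 33790 = -75498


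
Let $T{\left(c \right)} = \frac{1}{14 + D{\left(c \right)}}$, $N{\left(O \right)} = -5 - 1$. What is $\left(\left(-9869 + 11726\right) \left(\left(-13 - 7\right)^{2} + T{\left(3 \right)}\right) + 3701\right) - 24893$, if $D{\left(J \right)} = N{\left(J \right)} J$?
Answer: $\frac{2884575}{4} \approx 7.2114 \cdot 10^{5}$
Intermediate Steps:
$N{\left(O \right)} = -6$
$D{\left(J \right)} = - 6 J$
$T{\left(c \right)} = \frac{1}{14 - 6 c}$
$\left(\left(-9869 + 11726\right) \left(\left(-13 - 7\right)^{2} + T{\left(3 \right)}\right) + 3701\right) - 24893 = \left(\left(-9869 + 11726\right) \left(\left(-13 - 7\right)^{2} + \frac{1}{2 \left(7 - 9\right)}\right) + 3701\right) - 24893 = \left(1857 \left(\left(-20\right)^{2} + \frac{1}{2 \left(7 - 9\right)}\right) + 3701\right) - 24893 = \left(1857 \left(400 + \frac{1}{2 \left(-2\right)}\right) + 3701\right) - 24893 = \left(1857 \left(400 + \frac{1}{2} \left(- \frac{1}{2}\right)\right) + 3701\right) - 24893 = \left(1857 \left(400 - \frac{1}{4}\right) + 3701\right) - 24893 = \left(1857 \cdot \frac{1599}{4} + 3701\right) - 24893 = \left(\frac{2969343}{4} + 3701\right) - 24893 = \frac{2984147}{4} - 24893 = \frac{2884575}{4}$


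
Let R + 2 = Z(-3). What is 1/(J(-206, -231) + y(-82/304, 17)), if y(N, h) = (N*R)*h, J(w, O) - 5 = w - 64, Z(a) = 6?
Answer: -38/10767 ≈ -0.0035293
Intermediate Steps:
R = 4 (R = -2 + 6 = 4)
J(w, O) = -59 + w (J(w, O) = 5 + (w - 64) = 5 + (-64 + w) = -59 + w)
y(N, h) = 4*N*h (y(N, h) = (N*4)*h = (4*N)*h = 4*N*h)
1/(J(-206, -231) + y(-82/304, 17)) = 1/((-59 - 206) + 4*(-82/304)*17) = 1/(-265 + 4*(-82*1/304)*17) = 1/(-265 + 4*(-41/152)*17) = 1/(-265 - 697/38) = 1/(-10767/38) = -38/10767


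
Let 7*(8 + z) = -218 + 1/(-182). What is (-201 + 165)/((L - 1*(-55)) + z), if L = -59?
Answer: 45864/54965 ≈ 0.83442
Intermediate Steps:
z = -49869/1274 (z = -8 + (-218 + 1/(-182))/7 = -8 + (-218 - 1/182)/7 = -8 + (⅐)*(-39677/182) = -8 - 39677/1274 = -49869/1274 ≈ -39.144)
(-201 + 165)/((L - 1*(-55)) + z) = (-201 + 165)/((-59 - 1*(-55)) - 49869/1274) = -36/((-59 + 55) - 49869/1274) = -36/(-4 - 49869/1274) = -36/(-54965/1274) = -36*(-1274/54965) = 45864/54965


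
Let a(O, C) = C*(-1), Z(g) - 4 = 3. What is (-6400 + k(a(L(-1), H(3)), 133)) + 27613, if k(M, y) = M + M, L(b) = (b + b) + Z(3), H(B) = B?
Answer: 21207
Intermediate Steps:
Z(g) = 7 (Z(g) = 4 + 3 = 7)
L(b) = 7 + 2*b (L(b) = (b + b) + 7 = 2*b + 7 = 7 + 2*b)
a(O, C) = -C
k(M, y) = 2*M
(-6400 + k(a(L(-1), H(3)), 133)) + 27613 = (-6400 + 2*(-1*3)) + 27613 = (-6400 + 2*(-3)) + 27613 = (-6400 - 6) + 27613 = -6406 + 27613 = 21207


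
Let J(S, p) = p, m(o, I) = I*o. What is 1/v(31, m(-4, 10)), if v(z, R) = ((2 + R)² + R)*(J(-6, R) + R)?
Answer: -1/112320 ≈ -8.9031e-6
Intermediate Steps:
v(z, R) = 2*R*(R + (2 + R)²) (v(z, R) = ((2 + R)² + R)*(R + R) = (R + (2 + R)²)*(2*R) = 2*R*(R + (2 + R)²))
1/v(31, m(-4, 10)) = 1/(2*(10*(-4))*(10*(-4) + (2 + 10*(-4))²)) = 1/(2*(-40)*(-40 + (2 - 40)²)) = 1/(2*(-40)*(-40 + (-38)²)) = 1/(2*(-40)*(-40 + 1444)) = 1/(2*(-40)*1404) = 1/(-112320) = -1/112320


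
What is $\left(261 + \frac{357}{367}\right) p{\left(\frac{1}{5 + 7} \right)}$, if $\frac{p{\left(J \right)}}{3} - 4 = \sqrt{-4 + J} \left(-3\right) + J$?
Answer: $\frac{1177764}{367} - \frac{144216 i \sqrt{141}}{367} \approx 3209.2 - 4666.1 i$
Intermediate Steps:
$p{\left(J \right)} = 12 - 9 \sqrt{-4 + J} + 3 J$ ($p{\left(J \right)} = 12 + 3 \left(\sqrt{-4 + J} \left(-3\right) + J\right) = 12 + 3 \left(- 3 \sqrt{-4 + J} + J\right) = 12 + 3 \left(J - 3 \sqrt{-4 + J}\right) = 12 + \left(- 9 \sqrt{-4 + J} + 3 J\right) = 12 - 9 \sqrt{-4 + J} + 3 J$)
$\left(261 + \frac{357}{367}\right) p{\left(\frac{1}{5 + 7} \right)} = \left(261 + \frac{357}{367}\right) \left(12 - 9 \sqrt{-4 + \frac{1}{5 + 7}} + \frac{3}{5 + 7}\right) = \left(261 + 357 \cdot \frac{1}{367}\right) \left(12 - 9 \sqrt{-4 + \frac{1}{12}} + \frac{3}{12}\right) = \left(261 + \frac{357}{367}\right) \left(12 - 9 \sqrt{-4 + \frac{1}{12}} + 3 \cdot \frac{1}{12}\right) = \frac{96144 \left(12 - 9 \sqrt{- \frac{47}{12}} + \frac{1}{4}\right)}{367} = \frac{96144 \left(12 - 9 \frac{i \sqrt{141}}{6} + \frac{1}{4}\right)}{367} = \frac{96144 \left(12 - \frac{3 i \sqrt{141}}{2} + \frac{1}{4}\right)}{367} = \frac{96144 \left(\frac{49}{4} - \frac{3 i \sqrt{141}}{2}\right)}{367} = \frac{1177764}{367} - \frac{144216 i \sqrt{141}}{367}$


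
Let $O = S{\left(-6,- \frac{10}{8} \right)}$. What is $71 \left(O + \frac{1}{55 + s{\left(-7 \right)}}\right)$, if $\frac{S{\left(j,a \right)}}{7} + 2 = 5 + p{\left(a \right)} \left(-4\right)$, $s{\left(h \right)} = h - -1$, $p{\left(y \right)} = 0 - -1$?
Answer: $- \frac{24282}{49} \approx -495.55$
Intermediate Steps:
$p{\left(y \right)} = 1$ ($p{\left(y \right)} = 0 + 1 = 1$)
$s{\left(h \right)} = 1 + h$ ($s{\left(h \right)} = h + 1 = 1 + h$)
$S{\left(j,a \right)} = -7$ ($S{\left(j,a \right)} = -14 + 7 \left(5 + 1 \left(-4\right)\right) = -14 + 7 \left(5 - 4\right) = -14 + 7 \cdot 1 = -14 + 7 = -7$)
$O = -7$
$71 \left(O + \frac{1}{55 + s{\left(-7 \right)}}\right) = 71 \left(-7 + \frac{1}{55 + \left(1 - 7\right)}\right) = 71 \left(-7 + \frac{1}{55 - 6}\right) = 71 \left(-7 + \frac{1}{49}\right) = 71 \left(- \frac{342}{49}\right) = - \frac{24282}{49}$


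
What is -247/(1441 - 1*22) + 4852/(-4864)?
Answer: -2021599/1725504 ≈ -1.1716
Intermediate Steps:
-247/(1441 - 1*22) + 4852/(-4864) = -247/(1441 - 22) + 4852*(-1/4864) = -247/1419 - 1213/1216 = -2021599/1725504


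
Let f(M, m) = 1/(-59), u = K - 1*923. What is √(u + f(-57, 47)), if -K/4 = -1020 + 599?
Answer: √2648982/59 ≈ 27.586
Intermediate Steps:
K = 1684 (K = -4*(-1020 + 599) = -4*(-421) = 1684)
u = 761 (u = 1684 - 1*923 = 1684 - 923 = 761)
f(M, m) = -1/59
√(u + f(-57, 47)) = √(761 - 1/59) = √(44898/59) = √2648982/59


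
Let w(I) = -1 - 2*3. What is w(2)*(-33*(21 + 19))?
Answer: 9240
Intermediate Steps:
w(I) = -7 (w(I) = -1 - 6 = -7)
w(2)*(-33*(21 + 19)) = -(-231)*(21 + 19) = -(-231)*40 = -7*(-1320) = 9240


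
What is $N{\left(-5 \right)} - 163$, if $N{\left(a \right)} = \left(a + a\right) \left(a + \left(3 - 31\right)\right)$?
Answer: $167$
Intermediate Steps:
$N{\left(a \right)} = 2 a \left(-28 + a\right)$ ($N{\left(a \right)} = 2 a \left(a - 28\right) = 2 a \left(-28 + a\right)$)
$N{\left(-5 \right)} - 163 = 2 \left(-5\right) \left(-28 - 5\right) - 163 = 2 \left(-5\right) \left(-33\right) - 163 = 330 - 163 = 167$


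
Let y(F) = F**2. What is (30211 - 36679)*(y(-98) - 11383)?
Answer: 11506572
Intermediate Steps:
(30211 - 36679)*(y(-98) - 11383) = (30211 - 36679)*((-98)**2 - 11383) = -6468*(9604 - 11383) = -6468*(-1779) = 11506572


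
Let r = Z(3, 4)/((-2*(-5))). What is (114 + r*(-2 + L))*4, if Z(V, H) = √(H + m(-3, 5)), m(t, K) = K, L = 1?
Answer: 2274/5 ≈ 454.80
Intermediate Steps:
Z(V, H) = √(5 + H) (Z(V, H) = √(H + 5) = √(5 + H))
r = 3/10 (r = √(5 + 4)/((-2*(-5))) = √9/10 = 3*(⅒) = 3/10 ≈ 0.30000)
(114 + r*(-2 + L))*4 = (114 + 3*(-2 + 1)/10)*4 = (114 + (3/10)*(-1))*4 = (114 - 3/10)*4 = (1137/10)*4 = 2274/5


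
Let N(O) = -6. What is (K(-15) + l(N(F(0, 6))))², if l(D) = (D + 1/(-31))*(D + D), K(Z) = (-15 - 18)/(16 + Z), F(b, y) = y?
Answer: 1490841/961 ≈ 1551.3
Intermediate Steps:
K(Z) = -33/(16 + Z)
l(D) = 2*D*(-1/31 + D) (l(D) = (D + 1*(-1/31))*(2*D) = (D - 1/31)*(2*D) = (-1/31 + D)*(2*D) = 2*D*(-1/31 + D))
(K(-15) + l(N(F(0, 6))))² = (-33/(16 - 15) + (2/31)*(-6)*(-1 + 31*(-6)))² = (-33/1 + (2/31)*(-6)*(-1 - 186))² = (-33*1 + (2/31)*(-6)*(-187))² = (-33 + 2244/31)² = (1221/31)² = 1490841/961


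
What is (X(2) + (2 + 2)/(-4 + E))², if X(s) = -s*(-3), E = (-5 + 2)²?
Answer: 1156/25 ≈ 46.240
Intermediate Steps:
E = 9 (E = (-3)² = 9)
X(s) = 3*s
(X(2) + (2 + 2)/(-4 + E))² = (3*2 + (2 + 2)/(-4 + 9))² = (6 + 4/5)² = (6 + 4*(⅕))² = (6 + ⅘)² = (34/5)² = 1156/25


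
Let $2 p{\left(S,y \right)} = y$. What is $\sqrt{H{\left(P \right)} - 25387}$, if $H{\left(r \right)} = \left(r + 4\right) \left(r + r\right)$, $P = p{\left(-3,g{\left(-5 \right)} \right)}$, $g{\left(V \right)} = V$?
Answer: $\frac{i \sqrt{101578}}{2} \approx 159.36 i$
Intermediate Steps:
$p{\left(S,y \right)} = \frac{y}{2}$
$P = - \frac{5}{2}$ ($P = \frac{1}{2} \left(-5\right) = - \frac{5}{2} \approx -2.5$)
$H{\left(r \right)} = 2 r \left(4 + r\right)$ ($H{\left(r \right)} = \left(4 + r\right) 2 r = 2 r \left(4 + r\right)$)
$\sqrt{H{\left(P \right)} - 25387} = \sqrt{2 \left(- \frac{5}{2}\right) \left(4 - \frac{5}{2}\right) - 25387} = \sqrt{2 \left(- \frac{5}{2}\right) \frac{3}{2} - 25387} = \sqrt{- \frac{15}{2} - 25387} = \sqrt{- \frac{50789}{2}} = \frac{i \sqrt{101578}}{2}$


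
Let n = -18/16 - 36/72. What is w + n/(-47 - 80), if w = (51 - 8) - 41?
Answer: 2045/1016 ≈ 2.0128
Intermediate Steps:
n = -13/8 (n = -18*1/16 - 36*1/72 = -9/8 - ½ = -13/8 ≈ -1.6250)
w = 2 (w = 43 - 41 = 2)
w + n/(-47 - 80) = 2 - 13/(8*(-47 - 80)) = 2 - 13/8/(-127) = 2 - 13/8*(-1/127) = 2 + 13/1016 = 2045/1016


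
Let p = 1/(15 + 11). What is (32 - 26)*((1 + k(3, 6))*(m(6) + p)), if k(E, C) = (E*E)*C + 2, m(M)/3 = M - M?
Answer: 171/13 ≈ 13.154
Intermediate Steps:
m(M) = 0 (m(M) = 3*(M - M) = 3*0 = 0)
k(E, C) = 2 + C*E² (k(E, C) = E²*C + 2 = C*E² + 2 = 2 + C*E²)
p = 1/26 ≈ 0.038462
(32 - 26)*((1 + k(3, 6))*(m(6) + p)) = (32 - 26)*((1 + (2 + 6*3²))*(0 + 1/26)) = 6*((1 + (2 + 6*9))*(1/26)) = 6*((1 + (2 + 54))*(1/26)) = 6*((1 + 56)*(1/26)) = 6*(57*(1/26)) = 6*(57/26) = 171/13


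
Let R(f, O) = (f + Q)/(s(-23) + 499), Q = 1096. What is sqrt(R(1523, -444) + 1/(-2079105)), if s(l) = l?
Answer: sqrt(561103667656905)/10098510 ≈ 2.3457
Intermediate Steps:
R(f, O) = 274/119 + f/476 (R(f, O) = (f + 1096)/(-23 + 499) = (1096 + f)/476 = (1096 + f)*(1/476) = 274/119 + f/476)
sqrt(R(1523, -444) + 1/(-2079105)) = sqrt((274/119 + (1/476)*1523) + 1/(-2079105)) = sqrt((274/119 + 1523/476) - 1/2079105) = sqrt(2619/476 - 1/2079105) = sqrt(111126031/20197020) = sqrt(561103667656905)/10098510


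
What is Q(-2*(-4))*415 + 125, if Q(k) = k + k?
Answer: 6765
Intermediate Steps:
Q(k) = 2*k
Q(-2*(-4))*415 + 125 = (2*(-2*(-4)))*415 + 125 = (2*8)*415 + 125 = 16*415 + 125 = 6640 + 125 = 6765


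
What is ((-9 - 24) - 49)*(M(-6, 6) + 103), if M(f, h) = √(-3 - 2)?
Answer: -8446 - 82*I*√5 ≈ -8446.0 - 183.36*I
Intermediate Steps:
M(f, h) = I*√5 (M(f, h) = √(-5) = I*√5)
((-9 - 24) - 49)*(M(-6, 6) + 103) = ((-9 - 24) - 49)*(I*√5 + 103) = (-33 - 49)*(103 + I*√5) = -82*(103 + I*√5) = -8446 - 82*I*√5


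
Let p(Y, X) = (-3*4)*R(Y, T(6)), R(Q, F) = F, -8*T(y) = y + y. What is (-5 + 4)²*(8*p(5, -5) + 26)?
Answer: 170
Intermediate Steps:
T(y) = -y/4 (T(y) = -(y + y)/8 = -y/4)
p(Y, X) = 18 (p(Y, X) = (-3*4)*(-¼*6) = -12*(-3/2) = 18)
(-5 + 4)²*(8*p(5, -5) + 26) = (-5 + 4)²*(8*18 + 26) = (-1)²*(144 + 26) = 1*170 = 170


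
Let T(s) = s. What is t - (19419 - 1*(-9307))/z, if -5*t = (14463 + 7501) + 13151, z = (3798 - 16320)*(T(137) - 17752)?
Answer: -2858115248/406965 ≈ -7023.0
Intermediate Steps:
z = 220575030 (z = (3798 - 16320)*(137 - 17752) = -12522*(-17615) = 220575030)
t = -7023 (t = -((14463 + 7501) + 13151)/5 = -(21964 + 13151)/5 = -⅕*35115 = -7023)
t - (19419 - 1*(-9307))/z = -7023 - (19419 - 1*(-9307))/220575030 = -7023 - (19419 + 9307)/220575030 = -7023 - 28726/220575030 = -7023 - 1*53/406965 = -7023 - 53/406965 = -2858115248/406965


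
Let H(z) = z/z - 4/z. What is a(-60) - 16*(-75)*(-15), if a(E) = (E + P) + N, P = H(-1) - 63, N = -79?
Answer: -18197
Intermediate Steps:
H(z) = 1 - 4/z
P = -58 (P = (-4 - 1)/(-1) - 63 = -1*(-5) - 63 = 5 - 63 = -58)
a(E) = -137 + E (a(E) = (E - 58) - 79 = (-58 + E) - 79 = -137 + E)
a(-60) - 16*(-75)*(-15) = (-137 - 60) - 16*(-75)*(-15) = -197 + 1200*(-15) = -197 - 18000 = -18197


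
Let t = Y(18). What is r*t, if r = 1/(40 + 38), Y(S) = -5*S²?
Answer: -270/13 ≈ -20.769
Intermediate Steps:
r = 1/78 ≈ 0.012821
t = -1620 (t = -5*18² = -5*324 = -1620)
r*t = (1/78)*(-1620) = -270/13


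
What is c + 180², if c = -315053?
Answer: -282653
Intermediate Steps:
c + 180² = -315053 + 180² = -315053 + 32400 = -282653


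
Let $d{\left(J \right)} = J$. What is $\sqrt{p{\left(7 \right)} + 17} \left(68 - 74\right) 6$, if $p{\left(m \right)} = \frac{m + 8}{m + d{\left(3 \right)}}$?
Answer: $- 18 \sqrt{74} \approx -154.84$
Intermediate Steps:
$p{\left(m \right)} = \frac{8 + m}{3 + m}$ ($p{\left(m \right)} = \frac{m + 8}{m + 3} = \frac{8 + m}{3 + m}$)
$\sqrt{p{\left(7 \right)} + 17} \left(68 - 74\right) 6 = \sqrt{\frac{8 + 7}{3 + 7} + 17} \left(68 - 74\right) 6 = \sqrt{\frac{1}{10} \cdot 15 + 17} \left(-6\right) 6 = \sqrt{\frac{3}{2} + 17} \left(-6\right) 6 = \sqrt{\frac{37}{2}} \left(-6\right) 6 = \frac{\sqrt{74}}{2} \left(-6\right) 6 = - 3 \sqrt{74} \cdot 6 = - 18 \sqrt{74}$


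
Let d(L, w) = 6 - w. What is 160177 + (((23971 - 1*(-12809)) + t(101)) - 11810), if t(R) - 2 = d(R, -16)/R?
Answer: 18700071/101 ≈ 1.8515e+5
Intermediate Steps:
t(R) = 2 + 22/R (t(R) = 2 + (6 - 1*(-16))/R = 2 + (6 + 16)/R = 2 + 22/R)
160177 + (((23971 - 1*(-12809)) + t(101)) - 11810) = 160177 + (((23971 - 1*(-12809)) + (2 + 22/101)) - 11810) = 160177 + (((23971 + 12809) + (2 + 22*(1/101))) - 11810) = 160177 + ((36780 + (2 + 22/101)) - 11810) = 160177 + ((36780 + 224/101) - 11810) = 160177 + (3715004/101 - 11810) = 160177 + 2522194/101 = 18700071/101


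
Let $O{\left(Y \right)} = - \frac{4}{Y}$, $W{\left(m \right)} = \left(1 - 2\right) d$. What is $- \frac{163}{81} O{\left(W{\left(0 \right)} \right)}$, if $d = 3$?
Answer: $- \frac{652}{243} \approx -2.6831$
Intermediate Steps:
$W{\left(m \right)} = -3$ ($W{\left(m \right)} = \left(1 - 2\right) 3 = \left(-1\right) 3 = -3$)
$- \frac{163}{81} O{\left(W{\left(0 \right)} \right)} = - \frac{163}{81} \left(- \frac{4}{-3}\right) = \left(-163\right) \frac{1}{81} \left(\left(-4\right) \left(- \frac{1}{3}\right)\right) = \left(- \frac{163}{81}\right) \frac{4}{3} = - \frac{652}{243}$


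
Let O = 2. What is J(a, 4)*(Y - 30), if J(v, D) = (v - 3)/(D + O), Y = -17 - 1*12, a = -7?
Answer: 295/3 ≈ 98.333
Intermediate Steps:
Y = -29 (Y = -17 - 12 = -29)
J(v, D) = (-3 + v)/(2 + D) (J(v, D) = (v - 3)/(D + 2) = (-3 + v)/(2 + D))
J(a, 4)*(Y - 30) = ((-3 - 7)/(2 + 4))*(-29 - 30) = (-10/6)*(-59) = ((⅙)*(-10))*(-59) = -5/3*(-59) = 295/3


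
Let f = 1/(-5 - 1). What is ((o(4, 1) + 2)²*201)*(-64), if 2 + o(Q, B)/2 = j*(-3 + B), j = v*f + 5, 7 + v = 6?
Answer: -19827712/3 ≈ -6.6092e+6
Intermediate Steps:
v = -1 (v = -7 + 6 = -1)
f = -⅙ (f = 1/(-6) = -⅙ ≈ -0.16667)
j = 31/6 (j = -1*(-⅙) + 5 = ⅙ + 5 = 31/6 ≈ 5.1667)
o(Q, B) = -35 + 31*B/3 (o(Q, B) = -4 + 2*(31*(-3 + B)/6) = -4 + 2*(-31/2 + 31*B/6) = -4 + (-31 + 31*B/3) = -35 + 31*B/3)
((o(4, 1) + 2)²*201)*(-64) = (((-35 + (31/3)*1) + 2)²*201)*(-64) = (((-35 + 31/3) + 2)²*201)*(-64) = ((-74/3 + 2)²*201)*(-64) = ((-68/3)²*201)*(-64) = ((4624/9)*201)*(-64) = (309808/3)*(-64) = -19827712/3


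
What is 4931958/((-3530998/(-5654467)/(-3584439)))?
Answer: -49980689338273238727/1765499 ≈ -2.8310e+13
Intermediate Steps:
4931958/((-3530998/(-5654467)/(-3584439))) = 4931958/((-3530998*(-1/5654467)*(-1/3584439))) = 4931958/(((3530998/5654467)*(-1/3584439))) = 4931958/(-3530998/20268092039013) = 4931958*(-20268092039013/3530998) = -49980689338273238727/1765499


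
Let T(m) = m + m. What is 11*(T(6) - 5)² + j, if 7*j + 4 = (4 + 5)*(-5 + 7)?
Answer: 541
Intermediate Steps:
T(m) = 2*m
j = 2 (j = -4/7 + ((4 + 5)*(-5 + 7))/7 = -4/7 + (9*2)/7 = -4/7 + (⅐)*18 = -4/7 + 18/7 = 2)
11*(T(6) - 5)² + j = 11*(2*6 - 5)² + 2 = 11*(12 - 5)² + 2 = 11*7² + 2 = 11*49 + 2 = 539 + 2 = 541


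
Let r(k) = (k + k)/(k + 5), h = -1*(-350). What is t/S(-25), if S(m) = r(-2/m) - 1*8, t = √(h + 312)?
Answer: -127*√662/1012 ≈ -3.2289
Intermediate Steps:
h = 350
r(k) = 2*k/(5 + k) (r(k) = (2*k)/(5 + k) = 2*k/(5 + k))
t = √662 (t = √(350 + 312) = √662 ≈ 25.729)
S(m) = -8 - 4/(m*(5 - 2/m)) (S(m) = 2*(-2/m)/(5 - 2/m) - 1*8 = -4/(m*(5 - 2/m)) - 8 = -8 - 4/(m*(5 - 2/m)))
t/S(-25) = √662/((4*(3 - 10*(-25))/(-2 + 5*(-25)))) = √662/((4*(3 + 250)/(-2 - 125))) = √662/((4*253/(-127))) = √662/((4*(-1/127)*253)) = √662/(-1012/127) = √662*(-127/1012) = -127*√662/1012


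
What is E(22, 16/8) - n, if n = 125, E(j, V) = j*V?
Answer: -81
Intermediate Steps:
E(j, V) = V*j
E(22, 16/8) - n = (16/8)*22 - 1*125 = (16*(⅛))*22 - 125 = 2*22 - 125 = 44 - 125 = -81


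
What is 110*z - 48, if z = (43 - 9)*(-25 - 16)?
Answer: -153388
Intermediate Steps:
z = -1394 (z = 34*(-41) = -1394)
110*z - 48 = 110*(-1394) - 48 = -153340 - 48 = -153388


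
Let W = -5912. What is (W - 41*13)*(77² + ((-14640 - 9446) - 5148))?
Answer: 150200725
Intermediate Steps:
(W - 41*13)*(77² + ((-14640 - 9446) - 5148)) = (-5912 - 41*13)*(77² + ((-14640 - 9446) - 5148)) = (-5912 - 533)*(5929 + (-24086 - 5148)) = -6445*(5929 - 29234) = -6445*(-23305) = 150200725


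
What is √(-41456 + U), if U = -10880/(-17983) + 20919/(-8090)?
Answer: 3*I*√1989715064447321990/20783210 ≈ 203.61*I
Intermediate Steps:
U = -288167177/145482470 (U = -10880*(-1/17983) + 20919*(-1/8090) = 10880/17983 - 20919/8090 = -288167177/145482470 ≈ -1.9808)
√(-41456 + U) = √(-41456 - 288167177/145482470) = √(-6031409443497/145482470) = 3*I*√1989715064447321990/20783210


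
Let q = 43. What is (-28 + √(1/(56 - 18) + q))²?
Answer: (1064 - √62130)²/1444 ≈ 459.70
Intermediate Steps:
(-28 + √(1/(56 - 18) + q))² = (-28 + √(1/(56 - 18) + 43))² = (-28 + √(1/38 + 43))² = (-28 + √(1635/38))² = (-28 + √62130/38)²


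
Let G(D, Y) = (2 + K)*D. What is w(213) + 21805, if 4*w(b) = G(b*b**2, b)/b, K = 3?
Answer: 314065/4 ≈ 78516.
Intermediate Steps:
G(D, Y) = 5*D (G(D, Y) = (2 + 3)*D = 5*D)
w(b) = 5*b**2/4 (w(b) = ((5*(b*b**2))/b)/4 = ((5*b**3)/b)/4 = (5*b**2)/4 = 5*b**2/4)
w(213) + 21805 = (5/4)*213**2 + 21805 = (5/4)*45369 + 21805 = 226845/4 + 21805 = 314065/4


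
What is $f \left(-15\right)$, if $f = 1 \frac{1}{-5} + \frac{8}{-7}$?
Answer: $\frac{141}{7} \approx 20.143$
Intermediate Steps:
$f = - \frac{47}{35}$ ($f = 1 \left(- \frac{1}{5}\right) + 8 \left(- \frac{1}{7}\right) = - \frac{1}{5} - \frac{8}{7} = - \frac{47}{35} \approx -1.3429$)
$f \left(-15\right) = \left(- \frac{47}{35}\right) \left(-15\right) = \frac{141}{7}$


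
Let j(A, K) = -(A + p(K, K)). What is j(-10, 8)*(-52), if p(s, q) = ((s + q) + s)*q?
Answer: 9464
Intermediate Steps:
p(s, q) = q*(q + 2*s) (p(s, q) = ((q + s) + s)*q = (q + 2*s)*q = q*(q + 2*s))
j(A, K) = -A - 3*K² (j(A, K) = -(A + K*(K + 2*K)) = -(A + K*(3*K)) = -(A + 3*K²) = -A - 3*K²)
j(-10, 8)*(-52) = (-1*(-10) - 3*8²)*(-52) = (10 - 3*64)*(-52) = (10 - 192)*(-52) = -182*(-52) = 9464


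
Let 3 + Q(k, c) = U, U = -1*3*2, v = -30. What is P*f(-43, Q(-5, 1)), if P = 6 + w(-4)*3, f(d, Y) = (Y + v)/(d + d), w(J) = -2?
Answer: 0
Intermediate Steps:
U = -6 (U = -3*2 = -6)
Q(k, c) = -9 (Q(k, c) = -3 - 6 = -9)
f(d, Y) = (-30 + Y)/(2*d) (f(d, Y) = (Y - 30)/(d + d) = (-30 + Y)/((2*d)) = (-30 + Y)*(1/(2*d)) = (-30 + Y)/(2*d))
P = 0 (P = 6 - 2*3 = 6 - 6 = 0)
P*f(-43, Q(-5, 1)) = 0*((½)*(-30 - 9)/(-43)) = 0*((½)*(-1/43)*(-39)) = 0*(39/86) = 0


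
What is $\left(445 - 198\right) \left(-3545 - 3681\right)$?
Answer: $-1784822$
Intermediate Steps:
$\left(445 - 198\right) \left(-3545 - 3681\right) = \left(445 + \left(-1873 + 1675\right)\right) \left(-7226\right) = \left(445 - 198\right) \left(-7226\right) = 247 \left(-7226\right) = -1784822$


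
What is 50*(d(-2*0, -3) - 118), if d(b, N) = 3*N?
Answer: -6350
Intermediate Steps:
50*(d(-2*0, -3) - 118) = 50*(3*(-3) - 118) = 50*(-9 - 118) = 50*(-127) = -6350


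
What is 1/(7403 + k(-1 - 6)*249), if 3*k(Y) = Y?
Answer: 1/6822 ≈ 0.00014658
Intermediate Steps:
k(Y) = Y/3
1/(7403 + k(-1 - 6)*249) = 1/(7403 + ((-1 - 6)/3)*249) = 1/(7403 + ((⅓)*(-7))*249) = 1/(7403 - 7/3*249) = 1/(7403 - 581) = 1/6822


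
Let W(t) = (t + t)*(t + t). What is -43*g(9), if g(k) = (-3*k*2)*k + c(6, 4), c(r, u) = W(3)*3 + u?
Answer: 16082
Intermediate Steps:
W(t) = 4*t**2 (W(t) = (2*t)*(2*t) = 4*t**2)
c(r, u) = 108 + u (c(r, u) = (4*3**2)*3 + u = (4*9)*3 + u = 36*3 + u = 108 + u)
g(k) = 112 - 6*k**2 (g(k) = (-3*k*2)*k + (108 + 4) = (-6*k)*k + 112 = -6*k**2 + 112 = 112 - 6*k**2)
-43*g(9) = -43*(112 - 6*9**2) = -43*(112 - 6*81) = -43*(112 - 486) = -43*(-374) = 16082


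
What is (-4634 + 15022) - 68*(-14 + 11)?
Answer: 10592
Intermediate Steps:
(-4634 + 15022) - 68*(-14 + 11) = 10388 - 68*(-3) = 10388 + 204 = 10592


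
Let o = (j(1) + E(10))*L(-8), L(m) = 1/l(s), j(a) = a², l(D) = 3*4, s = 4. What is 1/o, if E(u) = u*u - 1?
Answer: 3/25 ≈ 0.12000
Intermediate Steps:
l(D) = 12
L(m) = 1/12
E(u) = -1 + u² (E(u) = u² - 1 = -1 + u²)
o = 25/3 (o = (1² + (-1 + 10²))*(1/12) = (1 + (-1 + 100))*(1/12) = (1 + 99)*(1/12) = 100*(1/12) = 25/3 ≈ 8.3333)
1/o = 1/(25/3) = 3/25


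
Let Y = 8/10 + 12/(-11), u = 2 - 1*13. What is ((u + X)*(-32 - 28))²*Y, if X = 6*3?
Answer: -564480/11 ≈ -51316.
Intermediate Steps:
X = 18
u = -11 (u = 2 - 13 = -11)
Y = -16/55 (Y = 8*(⅒) + 12*(-1/11) = ⅘ - 12/11 = -16/55 ≈ -0.29091)
((u + X)*(-32 - 28))²*Y = ((-11 + 18)*(-32 - 28))²*(-16/55) = (7*(-60))²*(-16/55) = (-420)²*(-16/55) = 176400*(-16/55) = -564480/11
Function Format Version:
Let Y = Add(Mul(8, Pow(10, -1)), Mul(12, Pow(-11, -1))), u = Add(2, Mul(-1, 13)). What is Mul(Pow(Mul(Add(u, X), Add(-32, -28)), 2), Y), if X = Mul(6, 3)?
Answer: Rational(-564480, 11) ≈ -51316.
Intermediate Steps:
X = 18
u = -11 (u = Add(2, -13) = -11)
Y = Rational(-16, 55) (Y = Add(Mul(8, Rational(1, 10)), Mul(12, Rational(-1, 11))) = Add(Rational(4, 5), Rational(-12, 11)) = Rational(-16, 55) ≈ -0.29091)
Mul(Pow(Mul(Add(u, X), Add(-32, -28)), 2), Y) = Mul(Pow(Mul(Add(-11, 18), Add(-32, -28)), 2), Rational(-16, 55)) = Mul(Pow(Mul(7, -60), 2), Rational(-16, 55)) = Mul(Pow(-420, 2), Rational(-16, 55)) = Mul(176400, Rational(-16, 55)) = Rational(-564480, 11)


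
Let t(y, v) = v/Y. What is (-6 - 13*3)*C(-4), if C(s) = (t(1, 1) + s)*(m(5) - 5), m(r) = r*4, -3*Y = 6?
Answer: 6075/2 ≈ 3037.5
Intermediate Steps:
Y = -2 (Y = -⅓*6 = -2)
m(r) = 4*r
t(y, v) = -v/2 (t(y, v) = v/(-2) = v*(-½) = -v/2)
C(s) = -15/2 + 15*s (C(s) = (-½*1 + s)*(4*5 - 5) = (-½ + s)*(20 - 5) = (-½ + s)*15 = -15/2 + 15*s)
(-6 - 13*3)*C(-4) = (-6 - 13*3)*(-15/2 + 15*(-4)) = (-6 - 39)*(-15/2 - 60) = -45*(-135/2) = 6075/2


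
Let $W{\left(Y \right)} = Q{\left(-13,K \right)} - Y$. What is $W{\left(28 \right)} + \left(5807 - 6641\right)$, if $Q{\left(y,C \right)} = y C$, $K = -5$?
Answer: $-797$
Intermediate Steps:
$Q{\left(y,C \right)} = C y$
$W{\left(Y \right)} = 65 - Y$ ($W{\left(Y \right)} = \left(-5\right) \left(-13\right) - Y = 65 - Y$)
$W{\left(28 \right)} + \left(5807 - 6641\right) = \left(65 - 28\right) + \left(5807 - 6641\right) = 37 - 834 = -797$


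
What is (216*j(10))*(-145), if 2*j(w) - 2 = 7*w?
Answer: -1127520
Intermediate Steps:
j(w) = 1 + 7*w/2 (j(w) = 1 + (7*w)/2 = 1 + 7*w/2)
(216*j(10))*(-145) = (216*(1 + (7/2)*10))*(-145) = (216*(1 + 35))*(-145) = (216*36)*(-145) = 7776*(-145) = -1127520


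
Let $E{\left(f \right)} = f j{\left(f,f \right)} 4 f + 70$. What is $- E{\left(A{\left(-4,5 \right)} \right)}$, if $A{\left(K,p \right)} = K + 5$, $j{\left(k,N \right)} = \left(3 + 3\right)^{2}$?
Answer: $-214$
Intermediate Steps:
$j{\left(k,N \right)} = 36$ ($j{\left(k,N \right)} = 6^{2} = 36$)
$A{\left(K,p \right)} = 5 + K$
$E{\left(f \right)} = 70 + 144 f^{2}$ ($E{\left(f \right)} = f 36 \cdot 4 f + 70 = 36 f 4 f + 70 = 144 f f + 70 = 144 f^{2} + 70 = 70 + 144 f^{2}$)
$- E{\left(A{\left(-4,5 \right)} \right)} = - (70 + 144 \left(5 - 4\right)^{2}) = - (70 + 144 \cdot 1^{2}) = - (70 + 144 \cdot 1) = - (70 + 144) = \left(-1\right) 214 = -214$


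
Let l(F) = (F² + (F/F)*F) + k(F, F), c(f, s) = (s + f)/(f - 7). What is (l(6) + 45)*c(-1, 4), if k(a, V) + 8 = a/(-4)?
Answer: -465/16 ≈ -29.063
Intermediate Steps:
k(a, V) = -8 - a/4 (k(a, V) = -8 + a/(-4) = -8 + a*(-¼) = -8 - a/4)
c(f, s) = (f + s)/(-7 + f)
l(F) = -8 + F² + 3*F/4 (l(F) = (F² + (F/F)*F) + (-8 - F/4) = (F² + 1*F) + (-8 - F/4) = (F² + F) + (-8 - F/4) = (F + F²) + (-8 - F/4) = -8 + F² + 3*F/4)
(l(6) + 45)*c(-1, 4) = ((-8 + 6² + (¾)*6) + 45)*((-1 + 4)/(-7 - 1)) = ((-8 + 36 + 9/2) + 45)*(3/(-8)) = (65/2 + 45)*(-⅛*3) = (155/2)*(-3/8) = -465/16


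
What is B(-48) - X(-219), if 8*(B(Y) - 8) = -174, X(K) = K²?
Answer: -191899/4 ≈ -47975.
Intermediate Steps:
B(Y) = -55/4 (B(Y) = 8 + (⅛)*(-174) = 8 - 87/4 = -55/4)
B(-48) - X(-219) = -55/4 - 1*(-219)² = -55/4 - 1*47961 = -55/4 - 47961 = -191899/4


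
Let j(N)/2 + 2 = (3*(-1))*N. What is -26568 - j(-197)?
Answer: -27746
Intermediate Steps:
j(N) = -4 - 6*N (j(N) = -4 + 2*((3*(-1))*N) = -4 + 2*(-3*N) = -4 - 6*N)
-26568 - j(-197) = -26568 - (-4 - 6*(-197)) = -26568 - (-4 + 1182) = -26568 - 1*1178 = -26568 - 1178 = -27746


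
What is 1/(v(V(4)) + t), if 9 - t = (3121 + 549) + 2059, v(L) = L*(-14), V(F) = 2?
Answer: -1/5748 ≈ -0.00017397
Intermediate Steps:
v(L) = -14*L
t = -5720 (t = 9 - ((3121 + 549) + 2059) = 9 - (3670 + 2059) = 9 - 1*5729 = 9 - 5729 = -5720)
1/(v(V(4)) + t) = 1/(-14*2 - 5720) = 1/(-28 - 5720) = 1/(-5748) = -1/5748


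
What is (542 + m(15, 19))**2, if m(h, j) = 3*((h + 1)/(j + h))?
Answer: 85340644/289 ≈ 2.9530e+5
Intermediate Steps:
m(h, j) = 3*(1 + h)/(h + j) (m(h, j) = 3*((1 + h)/(h + j)) = 3*(1 + h)/(h + j))
(542 + m(15, 19))**2 = (542 + 3*(1 + 15)/(15 + 19))**2 = (542 + 3*16/34)**2 = (542 + 3*(1/34)*16)**2 = (542 + 24/17)**2 = (9238/17)**2 = 85340644/289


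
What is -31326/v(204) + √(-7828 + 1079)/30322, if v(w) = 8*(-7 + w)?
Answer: -15663/788 + I*√6749/30322 ≈ -19.877 + 0.0027093*I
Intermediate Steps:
v(w) = -56 + 8*w
-31326/v(204) + √(-7828 + 1079)/30322 = -31326/(-56 + 8*204) + √(-7828 + 1079)/30322 = -31326/(-56 + 1632) + √(-6749)*(1/30322) = -31326/1576 + (I*√6749)*(1/30322) = -31326*1/1576 + I*√6749/30322 = -15663/788 + I*√6749/30322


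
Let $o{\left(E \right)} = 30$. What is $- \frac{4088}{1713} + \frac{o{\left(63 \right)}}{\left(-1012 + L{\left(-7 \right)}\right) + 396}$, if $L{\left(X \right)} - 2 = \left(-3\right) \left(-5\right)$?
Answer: $- \frac{2500102}{1026087} \approx -2.4365$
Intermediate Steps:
$L{\left(X \right)} = 17$ ($L{\left(X \right)} = 2 - -15 = 2 + 15 = 17$)
$- \frac{4088}{1713} + \frac{o{\left(63 \right)}}{\left(-1012 + L{\left(-7 \right)}\right) + 396} = - \frac{4088}{1713} + \frac{30}{\left(-1012 + 17\right) + 396} = \left(-4088\right) \frac{1}{1713} + \frac{30}{-995 + 396} = - \frac{4088}{1713} + \frac{30}{-599} = - \frac{4088}{1713} + 30 \left(- \frac{1}{599}\right) = - \frac{4088}{1713} - \frac{30}{599} = - \frac{2500102}{1026087}$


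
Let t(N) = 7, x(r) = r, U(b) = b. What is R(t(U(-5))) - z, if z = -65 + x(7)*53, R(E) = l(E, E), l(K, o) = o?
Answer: -299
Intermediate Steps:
R(E) = E
z = 306 (z = -65 + 7*53 = -65 + 371 = 306)
R(t(U(-5))) - z = 7 - 1*306 = 7 - 306 = -299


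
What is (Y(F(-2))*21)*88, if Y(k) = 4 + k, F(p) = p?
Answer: 3696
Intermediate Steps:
(Y(F(-2))*21)*88 = ((4 - 2)*21)*88 = (2*21)*88 = 42*88 = 3696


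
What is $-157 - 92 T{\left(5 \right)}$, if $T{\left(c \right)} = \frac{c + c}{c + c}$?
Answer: $-249$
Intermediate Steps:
$T{\left(c \right)} = 1$ ($T{\left(c \right)} = \frac{2 c}{2 c} = 2 c \frac{1}{2 c} = 1$)
$-157 - 92 T{\left(5 \right)} = -157 - 92 = -249$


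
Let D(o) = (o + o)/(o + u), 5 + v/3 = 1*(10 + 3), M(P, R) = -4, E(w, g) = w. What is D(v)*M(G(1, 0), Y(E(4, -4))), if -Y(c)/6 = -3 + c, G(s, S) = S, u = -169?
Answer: 192/145 ≈ 1.3241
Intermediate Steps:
Y(c) = 18 - 6*c (Y(c) = -6*(-3 + c) = 18 - 6*c)
v = 24 (v = -15 + 3*(1*(10 + 3)) = -15 + 3*(1*13) = -15 + 3*13 = -15 + 39 = 24)
D(o) = 2*o/(-169 + o) (D(o) = (o + o)/(o - 169) = (2*o)/(-169 + o) = 2*o/(-169 + o))
D(v)*M(G(1, 0), Y(E(4, -4))) = (2*24/(-169 + 24))*(-4) = (2*24/(-145))*(-4) = (2*24*(-1/145))*(-4) = -48/145*(-4) = 192/145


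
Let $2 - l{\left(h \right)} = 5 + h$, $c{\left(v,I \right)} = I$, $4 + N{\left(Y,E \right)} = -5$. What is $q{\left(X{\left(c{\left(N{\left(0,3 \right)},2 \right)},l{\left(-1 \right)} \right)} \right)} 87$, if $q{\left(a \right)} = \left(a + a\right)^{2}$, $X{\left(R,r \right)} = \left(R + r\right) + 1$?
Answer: $348$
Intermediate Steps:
$N{\left(Y,E \right)} = -9$ ($N{\left(Y,E \right)} = -4 - 5 = -9$)
$l{\left(h \right)} = -3 - h$ ($l{\left(h \right)} = 2 - \left(5 + h\right) = -3 - h$)
$X{\left(R,r \right)} = 1 + R + r$
$q{\left(a \right)} = 4 a^{2}$ ($q{\left(a \right)} = \left(2 a\right)^{2} = 4 a^{2}$)
$q{\left(X{\left(c{\left(N{\left(0,3 \right)},2 \right)},l{\left(-1 \right)} \right)} \right)} 87 = 4 \left(1 + 2 - 2\right)^{2} \cdot 87 = 4 \cdot 1^{2} \cdot 87 = 4 \cdot 1 \cdot 87 = 4 \cdot 87 = 348$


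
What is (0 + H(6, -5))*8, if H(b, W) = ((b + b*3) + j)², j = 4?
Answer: 6272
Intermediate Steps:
H(b, W) = (4 + 4*b)² (H(b, W) = ((b + b*3) + 4)² = ((b + 3*b) + 4)² = (4*b + 4)² = (4 + 4*b)²)
(0 + H(6, -5))*8 = (0 + 16*(1 + 6)²)*8 = (0 + 16*7²)*8 = (0 + 16*49)*8 = (0 + 784)*8 = 784*8 = 6272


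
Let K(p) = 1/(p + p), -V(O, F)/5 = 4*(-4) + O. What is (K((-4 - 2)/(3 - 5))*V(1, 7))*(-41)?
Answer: -1025/2 ≈ -512.50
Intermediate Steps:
V(O, F) = 80 - 5*O (V(O, F) = -5*(4*(-4) + O) = -5*(-16 + O) = 80 - 5*O)
K(p) = 1/(2*p)
(K((-4 - 2)/(3 - 5))*V(1, 7))*(-41) = ((1/(2*(((-4 - 2)/(3 - 5)))))*(80 - 5*1))*(-41) = ((1/(2*((-6/(-2)))))*(80 - 5))*(-41) = ((1/(2*((-6*(-1/2)))))*75)*(-41) = (((1/2)/3)*75)*(-41) = (((1/2)*(1/3))*75)*(-41) = ((1/6)*75)*(-41) = (25/2)*(-41) = -1025/2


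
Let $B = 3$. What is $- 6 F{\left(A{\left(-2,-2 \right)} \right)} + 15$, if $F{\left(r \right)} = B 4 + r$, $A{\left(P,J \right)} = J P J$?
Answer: $-9$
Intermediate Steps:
$A{\left(P,J \right)} = P J^{2}$
$F{\left(r \right)} = 12 + r$ ($F{\left(r \right)} = 3 \cdot 4 + r = 12 + r$)
$- 6 F{\left(A{\left(-2,-2 \right)} \right)} + 15 = - 6 \left(12 - 2 \left(-2\right)^{2}\right) + 15 = - 6 \left(12 - 8\right) + 15 = \left(-6\right) 4 + 15 = -24 + 15 = -9$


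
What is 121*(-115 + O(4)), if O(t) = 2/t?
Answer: -27709/2 ≈ -13855.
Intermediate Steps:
121*(-115 + O(4)) = 121*(-115 + 2/4) = 121*(-115 + 2*(¼)) = 121*(-115 + ½) = 121*(-229/2) = -27709/2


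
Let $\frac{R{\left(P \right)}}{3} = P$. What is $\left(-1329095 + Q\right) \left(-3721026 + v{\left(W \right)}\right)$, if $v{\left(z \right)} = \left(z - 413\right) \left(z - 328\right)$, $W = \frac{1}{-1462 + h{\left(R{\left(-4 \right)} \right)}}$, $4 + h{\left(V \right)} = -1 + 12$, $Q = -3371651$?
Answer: $\frac{35682062259594710924}{2117025} \approx 1.6855 \cdot 10^{13}$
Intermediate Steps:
$R{\left(P \right)} = 3 P$
$h{\left(V \right)} = 7$ ($h{\left(V \right)} = -4 + \left(-1 + 12\right) = -4 + 11 = 7$)
$W = - \frac{1}{1455}$ ($W = \frac{1}{-1462 + 7} = \frac{1}{-1455} = - \frac{1}{1455} \approx -0.00068729$)
$v{\left(z \right)} = \left(-413 + z\right) \left(-328 + z\right)$
$\left(-1329095 + Q\right) \left(-3721026 + v{\left(W \right)}\right) = \left(-1329095 - 3371651\right) \left(-3721026 + \left(135464 + \left(- \frac{1}{1455}\right)^{2} - - \frac{247}{485}\right)\right) = - 4700746 \left(-3721026 + \left(135464 + \frac{1}{2117025} + \frac{247}{485}\right)\right) = - 4700746 \left(-3721026 + \frac{286781752756}{2117025}\right) = \left(-4700746\right) \left(- \frac{7590723314894}{2117025}\right) = \frac{35682062259594710924}{2117025}$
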